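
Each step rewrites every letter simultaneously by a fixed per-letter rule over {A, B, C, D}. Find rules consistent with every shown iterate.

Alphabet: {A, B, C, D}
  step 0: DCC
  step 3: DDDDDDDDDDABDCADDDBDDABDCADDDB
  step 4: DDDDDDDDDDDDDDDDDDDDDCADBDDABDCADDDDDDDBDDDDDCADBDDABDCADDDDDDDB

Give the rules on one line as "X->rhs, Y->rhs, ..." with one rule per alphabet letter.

A->DCA, B->DB, C->AB, D->DD

  step 3 ⇒ step 4: DDDDDDDDDDABDCADDDBDDABDCADDDB ⇒ DD·DD·DD·DD·DD·DD·DD·DD·DD·DD·DCA·DB·DD·AB·DCA·DD·DD·DD·DB·DD·DD·DCA·DB·DD·AB·DCA·DD·DD·DD·DB
    A ↦ DCA
    B ↦ DB
    C ↦ AB
    D ↦ DD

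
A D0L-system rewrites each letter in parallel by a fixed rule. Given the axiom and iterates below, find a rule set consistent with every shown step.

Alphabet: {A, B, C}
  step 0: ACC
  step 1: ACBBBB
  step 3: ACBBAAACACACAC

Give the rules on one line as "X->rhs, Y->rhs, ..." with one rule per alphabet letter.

A->AC, B->A, C->BB

  step 0 ⇒ step 1: ACC ⇒ AC·BB·BB
    A ↦ AC
    C ↦ BB
    B ↦ A  (constrained at step 1)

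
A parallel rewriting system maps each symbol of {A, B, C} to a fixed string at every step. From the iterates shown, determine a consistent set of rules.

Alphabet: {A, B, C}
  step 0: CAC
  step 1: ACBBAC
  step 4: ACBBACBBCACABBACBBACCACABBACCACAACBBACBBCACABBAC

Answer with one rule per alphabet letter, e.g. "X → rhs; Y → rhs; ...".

  step 0 ⇒ step 1: CAC ⇒ AC·BB·AC
    A ↦ BB
    C ↦ AC
    B ↦ CA  (constrained at step 1)

A->BB, B->CA, C->AC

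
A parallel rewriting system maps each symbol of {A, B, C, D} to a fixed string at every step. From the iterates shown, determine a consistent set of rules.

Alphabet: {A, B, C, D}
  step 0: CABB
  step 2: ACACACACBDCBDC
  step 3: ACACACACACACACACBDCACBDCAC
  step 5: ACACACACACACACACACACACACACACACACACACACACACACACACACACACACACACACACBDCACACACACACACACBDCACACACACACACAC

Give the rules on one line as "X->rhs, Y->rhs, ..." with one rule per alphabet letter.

  step 2 ⇒ step 3: ACACACACBDCBDC ⇒ AC·AC·AC·AC·AC·AC·AC·AC·BD·C·AC·BD·C·AC
    A ↦ AC
    B ↦ BD
    C ↦ AC
    D ↦ C

A->AC, B->BD, C->AC, D->C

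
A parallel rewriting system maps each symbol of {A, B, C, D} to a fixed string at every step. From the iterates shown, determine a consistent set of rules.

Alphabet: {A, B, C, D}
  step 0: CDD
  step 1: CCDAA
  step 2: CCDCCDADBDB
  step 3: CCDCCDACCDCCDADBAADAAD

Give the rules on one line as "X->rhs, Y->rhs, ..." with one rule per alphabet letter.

A->DB, B->AD, C->CCD, D->A

  step 2 ⇒ step 3: CCDCCDADBDB ⇒ CCD·CCD·A·CCD·CCD·A·DB·A·AD·A·AD
    A ↦ DB
    B ↦ AD
    C ↦ CCD
    D ↦ A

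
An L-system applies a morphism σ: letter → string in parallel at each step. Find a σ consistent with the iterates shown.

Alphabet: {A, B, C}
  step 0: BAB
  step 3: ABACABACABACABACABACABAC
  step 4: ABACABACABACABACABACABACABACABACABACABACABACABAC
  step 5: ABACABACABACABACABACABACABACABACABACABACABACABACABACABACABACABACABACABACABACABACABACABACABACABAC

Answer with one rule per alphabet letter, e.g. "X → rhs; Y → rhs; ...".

  step 4 ⇒ step 5: ABACABACABACABACABACABACABACABACABACABACABACABAC ⇒ AB·AC·AB·AC·AB·AC·AB·AC·AB·AC·AB·AC·AB·AC·AB·AC·AB·AC·AB·AC·AB·AC·AB·AC·AB·AC·AB·AC·AB·AC·AB·AC·AB·AC·AB·AC·AB·AC·AB·AC·AB·AC·AB·AC·AB·AC·AB·AC
    A ↦ AB
    B ↦ AC
    C ↦ AC

A->AB, B->AC, C->AC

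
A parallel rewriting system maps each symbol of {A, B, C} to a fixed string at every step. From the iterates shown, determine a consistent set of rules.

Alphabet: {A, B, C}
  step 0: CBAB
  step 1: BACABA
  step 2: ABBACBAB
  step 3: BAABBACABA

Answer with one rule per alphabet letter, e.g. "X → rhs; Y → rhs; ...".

  step 2 ⇒ step 3: ABBACBAB ⇒ B·A·A·B·BAC·A·B·A
    A ↦ B
    B ↦ A
    C ↦ BAC

A->B, B->A, C->BAC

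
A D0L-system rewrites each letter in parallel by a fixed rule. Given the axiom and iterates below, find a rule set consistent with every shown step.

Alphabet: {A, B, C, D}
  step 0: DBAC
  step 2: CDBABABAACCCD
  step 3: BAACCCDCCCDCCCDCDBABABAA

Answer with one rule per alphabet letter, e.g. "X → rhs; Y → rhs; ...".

A->CD, B->CC, C->BA, D->A

  step 2 ⇒ step 3: CDBABABAACCCD ⇒ BA·A·CC·CD·CC·CD·CC·CD·CD·BA·BA·BA·A
    A ↦ CD
    B ↦ CC
    C ↦ BA
    D ↦ A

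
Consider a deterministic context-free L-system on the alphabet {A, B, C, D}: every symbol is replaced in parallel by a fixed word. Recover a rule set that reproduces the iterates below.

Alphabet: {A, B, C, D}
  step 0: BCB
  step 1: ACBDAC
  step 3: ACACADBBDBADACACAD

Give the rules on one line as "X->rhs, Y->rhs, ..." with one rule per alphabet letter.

A->B, B->AC, C->BD, D->AD

  step 0 ⇒ step 1: BCB ⇒ AC·BD·AC
    B ↦ AC
    C ↦ BD
    A ↦ B  (constrained at step 1)
    D ↦ AD  (constrained at step 1)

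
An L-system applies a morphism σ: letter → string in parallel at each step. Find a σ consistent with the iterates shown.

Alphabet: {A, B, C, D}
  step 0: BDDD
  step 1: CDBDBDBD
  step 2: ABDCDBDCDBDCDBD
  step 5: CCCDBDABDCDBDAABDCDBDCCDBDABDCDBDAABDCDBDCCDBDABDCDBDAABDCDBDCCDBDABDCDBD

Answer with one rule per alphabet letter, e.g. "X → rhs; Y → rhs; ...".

A->C, B->CD, C->A, D->BD

  step 1 ⇒ step 2: CDBDBDBD ⇒ A·BD·CD·BD·CD·BD·CD·BD
    B ↦ CD
    C ↦ A
    D ↦ BD
    A ↦ C  (constrained at step 2)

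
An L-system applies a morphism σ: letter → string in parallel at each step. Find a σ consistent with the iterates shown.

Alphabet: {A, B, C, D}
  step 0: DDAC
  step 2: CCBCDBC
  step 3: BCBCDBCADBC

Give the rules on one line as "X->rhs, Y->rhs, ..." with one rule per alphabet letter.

  step 2 ⇒ step 3: CCBCDBC ⇒ BC·BC·D·BC·A·D·BC
    B ↦ D
    C ↦ BC
    D ↦ A
    A ↦ C  (constrained at step 0)

A->C, B->D, C->BC, D->A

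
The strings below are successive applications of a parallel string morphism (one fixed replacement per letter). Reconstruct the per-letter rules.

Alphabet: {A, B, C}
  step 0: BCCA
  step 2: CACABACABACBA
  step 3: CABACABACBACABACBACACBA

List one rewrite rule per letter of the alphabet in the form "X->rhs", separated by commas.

  step 2 ⇒ step 3: CACABACABACBA ⇒ CA·BA·CA·BA·C·BA·CA·BA·C·BA·CA·C·BA
    A ↦ BA
    B ↦ C
    C ↦ CA

A->BA, B->C, C->CA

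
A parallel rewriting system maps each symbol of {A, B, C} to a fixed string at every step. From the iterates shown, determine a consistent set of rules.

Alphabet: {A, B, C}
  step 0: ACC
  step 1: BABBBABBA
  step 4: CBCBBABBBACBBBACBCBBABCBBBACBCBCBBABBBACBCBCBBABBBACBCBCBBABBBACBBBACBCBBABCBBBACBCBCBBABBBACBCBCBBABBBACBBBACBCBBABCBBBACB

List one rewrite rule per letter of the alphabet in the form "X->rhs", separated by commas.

A->BAB, B->CB, C->BBA

  step 0 ⇒ step 1: ACC ⇒ BAB·BBA·BBA
    A ↦ BAB
    C ↦ BBA
    B ↦ CB  (constrained at step 1)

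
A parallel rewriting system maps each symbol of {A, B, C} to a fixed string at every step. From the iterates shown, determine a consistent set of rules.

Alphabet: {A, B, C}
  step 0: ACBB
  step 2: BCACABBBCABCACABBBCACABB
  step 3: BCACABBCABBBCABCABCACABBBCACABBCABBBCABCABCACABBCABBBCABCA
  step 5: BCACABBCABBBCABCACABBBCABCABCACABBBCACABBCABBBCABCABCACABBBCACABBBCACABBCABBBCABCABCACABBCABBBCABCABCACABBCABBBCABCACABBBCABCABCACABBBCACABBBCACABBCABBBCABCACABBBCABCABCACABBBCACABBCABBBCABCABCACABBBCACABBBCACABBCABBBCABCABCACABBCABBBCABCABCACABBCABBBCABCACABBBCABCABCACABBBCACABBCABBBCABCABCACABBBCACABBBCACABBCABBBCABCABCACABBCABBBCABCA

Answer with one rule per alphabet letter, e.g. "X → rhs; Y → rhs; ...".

  step 2 ⇒ step 3: BCACABBBCABCACABBBCACABB ⇒ BCA·CAB·B·CAB·B·BCA·BCA·BCA·CAB·B·BCA·CAB·B·CAB·B·BCA·BCA·BCA·CAB·B·CAB·B·BCA·BCA
    A ↦ B
    B ↦ BCA
    C ↦ CAB

A->B, B->BCA, C->CAB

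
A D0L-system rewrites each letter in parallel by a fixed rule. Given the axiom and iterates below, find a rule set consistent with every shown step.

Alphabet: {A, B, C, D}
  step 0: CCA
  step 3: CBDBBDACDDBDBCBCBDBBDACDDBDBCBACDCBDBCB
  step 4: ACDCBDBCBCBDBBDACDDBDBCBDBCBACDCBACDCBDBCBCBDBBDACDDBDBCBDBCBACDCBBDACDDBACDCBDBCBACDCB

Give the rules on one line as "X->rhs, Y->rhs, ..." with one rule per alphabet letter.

A->BD, B->CB, C->ACD, D->DB

  step 3 ⇒ step 4: CBDBBDACDDBDBCBCBDBBDACDDBDBCBACDCBDBCB ⇒ ACD·CB·DB·CB·CB·DB·BD·ACD·DB·DB·CB·DB·CB·ACD·CB·ACD·CB·DB·CB·CB·DB·BD·ACD·DB·DB·CB·DB·CB·ACD·CB·BD·ACD·DB·ACD·CB·DB·CB·ACD·CB
    A ↦ BD
    B ↦ CB
    C ↦ ACD
    D ↦ DB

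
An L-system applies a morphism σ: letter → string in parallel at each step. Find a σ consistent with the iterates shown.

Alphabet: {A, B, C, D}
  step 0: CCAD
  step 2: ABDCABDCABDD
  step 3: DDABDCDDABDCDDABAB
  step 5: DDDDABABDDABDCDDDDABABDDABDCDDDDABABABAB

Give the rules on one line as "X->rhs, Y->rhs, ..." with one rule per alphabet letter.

  step 2 ⇒ step 3: ABDCABDCABDD ⇒ D·D·AB·DC·D·D·AB·DC·D·D·AB·AB
    A ↦ D
    B ↦ D
    C ↦ DC
    D ↦ AB

A->D, B->D, C->DC, D->AB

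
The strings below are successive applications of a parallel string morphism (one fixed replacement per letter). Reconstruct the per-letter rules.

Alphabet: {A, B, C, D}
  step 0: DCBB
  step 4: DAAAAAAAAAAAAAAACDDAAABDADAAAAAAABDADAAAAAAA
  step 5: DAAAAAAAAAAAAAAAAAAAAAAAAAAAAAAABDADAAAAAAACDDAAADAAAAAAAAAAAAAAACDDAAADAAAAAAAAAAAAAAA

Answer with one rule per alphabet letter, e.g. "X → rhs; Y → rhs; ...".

A->AA, B->CD, C->B, D->DA

  step 4 ⇒ step 5: DAAAAAAAAAAAAAAACDDAAABDADAAAAAAABDADAAAAAAA ⇒ DA·AA·AA·AA·AA·AA·AA·AA·AA·AA·AA·AA·AA·AA·AA·AA·B·DA·DA·AA·AA·AA·CD·DA·AA·DA·AA·AA·AA·AA·AA·AA·AA·CD·DA·AA·DA·AA·AA·AA·AA·AA·AA·AA
    A ↦ AA
    B ↦ CD
    C ↦ B
    D ↦ DA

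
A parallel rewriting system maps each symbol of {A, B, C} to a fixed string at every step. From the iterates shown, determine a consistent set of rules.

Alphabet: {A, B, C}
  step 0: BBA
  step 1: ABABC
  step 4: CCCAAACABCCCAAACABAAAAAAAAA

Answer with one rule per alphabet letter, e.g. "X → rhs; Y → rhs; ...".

  step 0 ⇒ step 1: BBA ⇒ AB·AB·C
    A ↦ C
    B ↦ AB
    C ↦ AAA  (constrained at step 1)

A->C, B->AB, C->AAA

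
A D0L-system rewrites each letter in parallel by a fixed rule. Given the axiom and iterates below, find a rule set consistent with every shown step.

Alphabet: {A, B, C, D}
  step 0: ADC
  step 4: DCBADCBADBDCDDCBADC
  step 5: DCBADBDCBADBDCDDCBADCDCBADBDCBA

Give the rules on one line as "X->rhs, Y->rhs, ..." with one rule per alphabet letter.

A->B, B->D, C->BA, D->DC

  step 4 ⇒ step 5: DCBADCBADBDCDDCBADC ⇒ DC·BA·D·B·DC·BA·D·B·DC·D·DC·BA·DC·DC·BA·D·B·DC·BA
    A ↦ B
    B ↦ D
    C ↦ BA
    D ↦ DC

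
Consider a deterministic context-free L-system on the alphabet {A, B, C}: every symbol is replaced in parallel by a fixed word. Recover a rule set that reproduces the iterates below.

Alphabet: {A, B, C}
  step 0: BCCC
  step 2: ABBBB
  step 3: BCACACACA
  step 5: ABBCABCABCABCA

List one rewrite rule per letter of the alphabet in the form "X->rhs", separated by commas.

  step 2 ⇒ step 3: ABBBB ⇒ B·CA·CA·CA·CA
    A ↦ B
    B ↦ CA
    C ↦ A  (constrained at step 0)

A->B, B->CA, C->A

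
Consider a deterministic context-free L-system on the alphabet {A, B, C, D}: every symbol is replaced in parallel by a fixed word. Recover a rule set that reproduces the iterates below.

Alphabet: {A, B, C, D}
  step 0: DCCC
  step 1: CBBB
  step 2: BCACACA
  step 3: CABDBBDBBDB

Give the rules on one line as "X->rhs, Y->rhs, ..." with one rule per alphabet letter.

  step 2 ⇒ step 3: BCACACA ⇒ CA·B·DB·B·DB·B·DB
    A ↦ DB
    B ↦ CA
    C ↦ B
  step 0 ⇒ step 1: DCCC ⇒ C·B·B·B
    D ↦ C

A->DB, B->CA, C->B, D->C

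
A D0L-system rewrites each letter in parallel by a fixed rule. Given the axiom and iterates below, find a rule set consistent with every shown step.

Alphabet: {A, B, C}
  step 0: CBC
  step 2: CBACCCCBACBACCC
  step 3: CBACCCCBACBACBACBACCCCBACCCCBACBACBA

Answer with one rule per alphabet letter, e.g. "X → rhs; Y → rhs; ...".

  step 2 ⇒ step 3: CBACCCCBACBACCC ⇒ CBA·C·CC·CBA·CBA·CBA·CBA·C·CC·CBA·C·CC·CBA·CBA·CBA
    A ↦ CC
    B ↦ C
    C ↦ CBA

A->CC, B->C, C->CBA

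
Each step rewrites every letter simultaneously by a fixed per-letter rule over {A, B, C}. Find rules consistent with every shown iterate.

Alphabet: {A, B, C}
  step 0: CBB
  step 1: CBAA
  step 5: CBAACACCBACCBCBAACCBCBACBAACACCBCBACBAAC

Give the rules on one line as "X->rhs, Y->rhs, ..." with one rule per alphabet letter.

A->AC, B->A, C->CB

  step 0 ⇒ step 1: CBB ⇒ CB·A·A
    B ↦ A
    C ↦ CB
    A ↦ AC  (constrained at step 1)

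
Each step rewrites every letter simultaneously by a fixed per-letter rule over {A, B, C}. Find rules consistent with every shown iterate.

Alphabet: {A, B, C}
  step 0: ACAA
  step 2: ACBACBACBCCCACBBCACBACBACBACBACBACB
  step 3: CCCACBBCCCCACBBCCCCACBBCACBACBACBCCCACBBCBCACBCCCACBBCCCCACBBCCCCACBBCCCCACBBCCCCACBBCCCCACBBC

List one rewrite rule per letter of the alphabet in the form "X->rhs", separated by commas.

  step 2 ⇒ step 3: ACBACBACBCCCACBBCACBACBACBACBACBACB ⇒ CCC·ACB·BC·CCC·ACB·BC·CCC·ACB·BC·ACB·ACB·ACB·CCC·ACB·BC·BC·ACB·CCC·ACB·BC·CCC·ACB·BC·CCC·ACB·BC·CCC·ACB·BC·CCC·ACB·BC·CCC·ACB·BC
    A ↦ CCC
    B ↦ BC
    C ↦ ACB

A->CCC, B->BC, C->ACB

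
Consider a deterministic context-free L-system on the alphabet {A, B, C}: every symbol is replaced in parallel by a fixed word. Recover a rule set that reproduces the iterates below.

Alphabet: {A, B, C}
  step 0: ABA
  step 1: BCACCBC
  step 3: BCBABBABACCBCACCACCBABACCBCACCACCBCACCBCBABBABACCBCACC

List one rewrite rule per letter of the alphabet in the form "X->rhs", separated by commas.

A->BC, B->ACC, C->BAB

  step 0 ⇒ step 1: ABA ⇒ BC·ACC·BC
    A ↦ BC
    B ↦ ACC
    C ↦ BAB  (constrained at step 1)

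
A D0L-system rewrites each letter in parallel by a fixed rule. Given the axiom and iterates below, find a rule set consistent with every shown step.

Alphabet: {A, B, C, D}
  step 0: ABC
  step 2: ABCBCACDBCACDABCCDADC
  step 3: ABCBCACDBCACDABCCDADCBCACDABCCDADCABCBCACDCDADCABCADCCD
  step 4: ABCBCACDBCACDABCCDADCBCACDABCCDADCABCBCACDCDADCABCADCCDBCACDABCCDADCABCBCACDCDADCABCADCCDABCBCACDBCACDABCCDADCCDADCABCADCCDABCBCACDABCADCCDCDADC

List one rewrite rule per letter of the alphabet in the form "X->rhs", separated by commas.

A->ABC, B->BCA, C->CD, D->ADC

  step 3 ⇒ step 4: ABCBCACDBCACDABCCDADCBCACDABCCDADCABCBCACDCDADCABCADCCD ⇒ ABC·BCA·CD·BCA·CD·ABC·CD·ADC·BCA·CD·ABC·CD·ADC·ABC·BCA·CD·CD·ADC·ABC·ADC·CD·BCA·CD·ABC·CD·ADC·ABC·BCA·CD·CD·ADC·ABC·ADC·CD·ABC·BCA·CD·BCA·CD·ABC·CD·ADC·CD·ADC·ABC·ADC·CD·ABC·BCA·CD·ABC·ADC·CD·CD·ADC
    A ↦ ABC
    B ↦ BCA
    C ↦ CD
    D ↦ ADC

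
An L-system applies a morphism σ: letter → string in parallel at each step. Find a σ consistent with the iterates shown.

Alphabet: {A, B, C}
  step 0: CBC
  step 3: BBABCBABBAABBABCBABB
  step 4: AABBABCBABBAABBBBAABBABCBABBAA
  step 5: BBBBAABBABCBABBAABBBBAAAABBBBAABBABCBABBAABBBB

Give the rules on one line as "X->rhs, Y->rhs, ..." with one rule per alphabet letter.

  step 4 ⇒ step 5: AABBABCBABBAABBBBAABBABCBABBAA ⇒ BB·BB·A·A·BB·A·BCB·A·BB·A·A·BB·BB·A·A·A·A·BB·BB·A·A·BB·A·BCB·A·BB·A·A·BB·BB
    A ↦ BB
    B ↦ A
    C ↦ BCB

A->BB, B->A, C->BCB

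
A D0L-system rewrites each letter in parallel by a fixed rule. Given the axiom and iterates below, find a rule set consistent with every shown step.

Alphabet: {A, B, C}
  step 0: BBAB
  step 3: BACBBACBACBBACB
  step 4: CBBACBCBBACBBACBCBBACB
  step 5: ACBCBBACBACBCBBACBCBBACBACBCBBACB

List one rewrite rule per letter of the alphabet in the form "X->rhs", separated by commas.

  step 4 ⇒ step 5: CBBACBCBBACBBACBCBBACB ⇒ A·CB·CB·B·A·CB·A·CB·CB·B·A·CB·CB·B·A·CB·A·CB·CB·B·A·CB
    A ↦ B
    B ↦ CB
    C ↦ A

A->B, B->CB, C->A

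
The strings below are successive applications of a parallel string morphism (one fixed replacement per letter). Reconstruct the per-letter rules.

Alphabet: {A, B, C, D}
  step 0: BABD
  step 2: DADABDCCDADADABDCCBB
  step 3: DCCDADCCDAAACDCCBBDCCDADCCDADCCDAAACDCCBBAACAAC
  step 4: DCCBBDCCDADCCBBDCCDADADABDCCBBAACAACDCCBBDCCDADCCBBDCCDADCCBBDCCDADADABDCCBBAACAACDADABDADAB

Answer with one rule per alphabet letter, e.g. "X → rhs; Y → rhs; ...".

A->DA, B->AAC, C->B, D->DCC

  step 3 ⇒ step 4: DCCDADCCDAAACDCCBBDCCDADCCDADCCDAAACDCCBBAACAAC ⇒ DCC·B·B·DCC·DA·DCC·B·B·DCC·DA·DA·DA·B·DCC·B·B·AAC·AAC·DCC·B·B·DCC·DA·DCC·B·B·DCC·DA·DCC·B·B·DCC·DA·DA·DA·B·DCC·B·B·AAC·AAC·DA·DA·B·DA·DA·B
    A ↦ DA
    B ↦ AAC
    C ↦ B
    D ↦ DCC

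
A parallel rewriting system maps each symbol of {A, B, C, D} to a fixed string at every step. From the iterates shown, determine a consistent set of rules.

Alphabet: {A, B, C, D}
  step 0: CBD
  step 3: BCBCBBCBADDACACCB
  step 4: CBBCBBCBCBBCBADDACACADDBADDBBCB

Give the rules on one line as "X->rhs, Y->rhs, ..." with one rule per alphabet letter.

  step 3 ⇒ step 4: BCBCBBCBADDACACCB ⇒ CB·B·CB·B·CB·CB·B·CB·ADD·AC·AC·ADD·B·ADD·B·B·CB
    A ↦ ADD
    B ↦ CB
    C ↦ B
    D ↦ AC

A->ADD, B->CB, C->B, D->AC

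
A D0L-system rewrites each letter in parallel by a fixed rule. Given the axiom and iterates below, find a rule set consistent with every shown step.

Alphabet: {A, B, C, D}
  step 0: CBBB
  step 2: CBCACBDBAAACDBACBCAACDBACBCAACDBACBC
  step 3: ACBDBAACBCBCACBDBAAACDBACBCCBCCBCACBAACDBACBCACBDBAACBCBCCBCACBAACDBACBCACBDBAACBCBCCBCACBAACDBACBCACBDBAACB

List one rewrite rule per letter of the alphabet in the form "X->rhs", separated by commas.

  step 2 ⇒ step 3: CBCACBDBAAACDBACBCAACDBACBCAACDBACBC ⇒ ACB·DBA·ACB·CBC·ACB·DBA·AAC·DBA·CBC·CBC·CBC·ACB·AAC·DBA·CBC·ACB·DBA·ACB·CBC·CBC·ACB·AAC·DBA·CBC·ACB·DBA·ACB·CBC·CBC·ACB·AAC·DBA·CBC·ACB·DBA·ACB
    A ↦ CBC
    B ↦ DBA
    C ↦ ACB
    D ↦ AAC

A->CBC, B->DBA, C->ACB, D->AAC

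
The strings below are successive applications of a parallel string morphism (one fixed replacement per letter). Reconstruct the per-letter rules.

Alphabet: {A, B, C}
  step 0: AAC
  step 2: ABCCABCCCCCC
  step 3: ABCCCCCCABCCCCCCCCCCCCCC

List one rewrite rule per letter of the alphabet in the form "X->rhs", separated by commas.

A->AB, B->CC, C->CC

  step 2 ⇒ step 3: ABCCABCCCCCC ⇒ AB·CC·CC·CC·AB·CC·CC·CC·CC·CC·CC·CC
    A ↦ AB
    B ↦ CC
    C ↦ CC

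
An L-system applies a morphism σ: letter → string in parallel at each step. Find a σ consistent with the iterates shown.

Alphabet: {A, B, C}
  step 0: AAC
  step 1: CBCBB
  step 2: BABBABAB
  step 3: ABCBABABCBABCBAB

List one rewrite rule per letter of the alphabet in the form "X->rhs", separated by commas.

A->CB, B->AB, C->B

  step 2 ⇒ step 3: BABBABAB ⇒ AB·CB·AB·AB·CB·AB·CB·AB
    A ↦ CB
    B ↦ AB
  step 0 ⇒ step 1: AAC ⇒ CB·CB·B
    C ↦ B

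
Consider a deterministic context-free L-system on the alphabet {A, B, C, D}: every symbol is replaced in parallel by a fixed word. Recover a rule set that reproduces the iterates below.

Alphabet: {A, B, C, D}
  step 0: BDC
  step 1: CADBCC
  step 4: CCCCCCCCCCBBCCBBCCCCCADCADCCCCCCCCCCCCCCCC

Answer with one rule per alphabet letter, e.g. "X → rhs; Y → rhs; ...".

A->B, B->CAD, C->CC, D->B

  step 0 ⇒ step 1: BDC ⇒ CAD·B·CC
    B ↦ CAD
    C ↦ CC
    D ↦ B
    A ↦ B  (constrained at step 1)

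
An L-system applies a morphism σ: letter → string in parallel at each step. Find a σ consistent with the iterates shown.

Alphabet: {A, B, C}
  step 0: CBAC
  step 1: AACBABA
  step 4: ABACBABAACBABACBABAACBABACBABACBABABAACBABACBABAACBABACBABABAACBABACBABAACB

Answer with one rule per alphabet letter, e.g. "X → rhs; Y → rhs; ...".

A->AB, B->ACB, C->A

  step 0 ⇒ step 1: CBAC ⇒ A·ACB·AB·A
    A ↦ AB
    B ↦ ACB
    C ↦ A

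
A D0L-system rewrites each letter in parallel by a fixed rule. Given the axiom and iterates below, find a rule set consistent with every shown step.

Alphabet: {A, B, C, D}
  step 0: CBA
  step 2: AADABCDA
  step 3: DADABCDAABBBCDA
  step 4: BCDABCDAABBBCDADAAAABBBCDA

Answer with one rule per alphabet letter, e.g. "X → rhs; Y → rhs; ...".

  step 3 ⇒ step 4: DADABCDAABBBCDA ⇒ BC·DA·BC·DA·A·BB·BC·DA·DA·A·A·A·BB·BC·DA
    A ↦ DA
    B ↦ A
    C ↦ BB
    D ↦ BC

A->DA, B->A, C->BB, D->BC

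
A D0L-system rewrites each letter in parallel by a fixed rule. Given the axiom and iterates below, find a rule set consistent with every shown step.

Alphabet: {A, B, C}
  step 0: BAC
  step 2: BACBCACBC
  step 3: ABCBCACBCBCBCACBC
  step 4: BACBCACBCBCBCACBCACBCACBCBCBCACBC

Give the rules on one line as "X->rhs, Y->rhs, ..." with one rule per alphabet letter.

A->B, B->A, C->CBC

  step 3 ⇒ step 4: ABCBCACBCBCBCACBC ⇒ B·A·CBC·A·CBC·B·CBC·A·CBC·A·CBC·A·CBC·B·CBC·A·CBC
    A ↦ B
    B ↦ A
    C ↦ CBC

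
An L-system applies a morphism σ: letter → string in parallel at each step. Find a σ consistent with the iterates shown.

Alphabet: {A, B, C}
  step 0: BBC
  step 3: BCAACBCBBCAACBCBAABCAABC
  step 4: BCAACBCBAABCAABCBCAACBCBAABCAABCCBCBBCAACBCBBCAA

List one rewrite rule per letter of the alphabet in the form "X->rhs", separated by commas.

  step 3 ⇒ step 4: BCAACBCBBCAACBCBAABCAABC ⇒ BC·AA·CB·CB·AA·BC·AA·BC·BC·AA·CB·CB·AA·BC·AA·BC·CB·CB·BC·AA·CB·CB·BC·AA
    A ↦ CB
    B ↦ BC
    C ↦ AA

A->CB, B->BC, C->AA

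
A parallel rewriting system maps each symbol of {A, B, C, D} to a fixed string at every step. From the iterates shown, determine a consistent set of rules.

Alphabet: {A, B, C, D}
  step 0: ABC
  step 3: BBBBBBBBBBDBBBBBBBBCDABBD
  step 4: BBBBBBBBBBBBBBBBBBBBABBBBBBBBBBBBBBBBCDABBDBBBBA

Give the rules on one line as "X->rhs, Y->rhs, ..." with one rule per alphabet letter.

  step 3 ⇒ step 4: BBBBBBBBBBDBBBBBBBBCDABBD ⇒ BB·BB·BB·BB·BB·BB·BB·BB·BB·BB·A·BB·BB·BB·BB·BB·BB·BB·BB·CD·A·BBD·BB·BB·A
    A ↦ BBD
    B ↦ BB
    C ↦ CD
    D ↦ A

A->BBD, B->BB, C->CD, D->A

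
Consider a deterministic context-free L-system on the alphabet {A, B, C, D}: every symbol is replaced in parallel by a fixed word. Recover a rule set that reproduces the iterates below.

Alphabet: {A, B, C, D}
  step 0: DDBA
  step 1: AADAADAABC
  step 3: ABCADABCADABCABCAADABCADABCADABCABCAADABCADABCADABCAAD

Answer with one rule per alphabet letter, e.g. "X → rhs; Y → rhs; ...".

  step 0 ⇒ step 1: DDBA ⇒ AAD·AAD·A·ABC
    A ↦ ABC
    B ↦ A
    D ↦ AAD
    C ↦ D  (constrained at step 1)

A->ABC, B->A, C->D, D->AAD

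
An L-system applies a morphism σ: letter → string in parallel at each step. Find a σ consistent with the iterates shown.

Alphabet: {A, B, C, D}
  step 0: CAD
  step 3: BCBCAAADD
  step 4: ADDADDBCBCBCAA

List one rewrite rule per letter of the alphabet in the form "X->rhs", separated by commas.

  step 3 ⇒ step 4: BCBCAAADD ⇒ AD·D·AD·D·BC·BC·BC·A·A
    A ↦ BC
    B ↦ AD
    C ↦ D
    D ↦ A

A->BC, B->AD, C->D, D->A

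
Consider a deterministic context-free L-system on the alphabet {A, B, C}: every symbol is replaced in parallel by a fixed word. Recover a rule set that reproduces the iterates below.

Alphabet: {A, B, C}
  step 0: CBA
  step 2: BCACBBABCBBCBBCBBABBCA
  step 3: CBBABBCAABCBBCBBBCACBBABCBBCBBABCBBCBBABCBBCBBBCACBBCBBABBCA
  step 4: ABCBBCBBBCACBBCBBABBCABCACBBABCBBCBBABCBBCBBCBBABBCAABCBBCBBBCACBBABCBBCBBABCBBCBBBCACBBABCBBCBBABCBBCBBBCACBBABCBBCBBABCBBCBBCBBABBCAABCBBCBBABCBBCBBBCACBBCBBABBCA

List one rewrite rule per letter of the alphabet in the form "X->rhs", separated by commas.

A->BCA, B->CBB, C->AB

  step 3 ⇒ step 4: CBBABBCAABCBBCBBBCACBBABCBBCBBABCBBCBBABCBBCBBBCACBBCBBABBCA ⇒ AB·CBB·CBB·BCA·CBB·CBB·AB·BCA·BCA·CBB·AB·CBB·CBB·AB·CBB·CBB·CBB·AB·BCA·AB·CBB·CBB·BCA·CBB·AB·CBB·CBB·AB·CBB·CBB·BCA·CBB·AB·CBB·CBB·AB·CBB·CBB·BCA·CBB·AB·CBB·CBB·AB·CBB·CBB·CBB·AB·BCA·AB·CBB·CBB·AB·CBB·CBB·BCA·CBB·CBB·AB·BCA
    A ↦ BCA
    B ↦ CBB
    C ↦ AB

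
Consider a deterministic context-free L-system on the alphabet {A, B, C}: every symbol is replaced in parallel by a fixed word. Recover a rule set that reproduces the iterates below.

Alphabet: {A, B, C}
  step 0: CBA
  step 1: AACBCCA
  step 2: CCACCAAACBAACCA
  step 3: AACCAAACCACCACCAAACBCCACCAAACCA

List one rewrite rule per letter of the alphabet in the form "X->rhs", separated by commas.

  step 2 ⇒ step 3: CCACCAAACBAACCA ⇒ A·A·CCA·A·A·CCA·CCA·CCA·A·ACB·CCA·CCA·A·A·CCA
    A ↦ CCA
    B ↦ ACB
    C ↦ A

A->CCA, B->ACB, C->A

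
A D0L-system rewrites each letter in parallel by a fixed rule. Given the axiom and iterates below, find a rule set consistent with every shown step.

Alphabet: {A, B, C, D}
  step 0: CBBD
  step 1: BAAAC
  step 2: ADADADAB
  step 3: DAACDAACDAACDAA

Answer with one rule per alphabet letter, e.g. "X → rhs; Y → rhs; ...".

  step 2 ⇒ step 3: ADADADAB ⇒ DA·AC·DA·AC·DA·AC·DA·A
    A ↦ DA
    B ↦ A
    D ↦ AC
  step 0 ⇒ step 1: CBBD ⇒ B·A·A·AC
    C ↦ B

A->DA, B->A, C->B, D->AC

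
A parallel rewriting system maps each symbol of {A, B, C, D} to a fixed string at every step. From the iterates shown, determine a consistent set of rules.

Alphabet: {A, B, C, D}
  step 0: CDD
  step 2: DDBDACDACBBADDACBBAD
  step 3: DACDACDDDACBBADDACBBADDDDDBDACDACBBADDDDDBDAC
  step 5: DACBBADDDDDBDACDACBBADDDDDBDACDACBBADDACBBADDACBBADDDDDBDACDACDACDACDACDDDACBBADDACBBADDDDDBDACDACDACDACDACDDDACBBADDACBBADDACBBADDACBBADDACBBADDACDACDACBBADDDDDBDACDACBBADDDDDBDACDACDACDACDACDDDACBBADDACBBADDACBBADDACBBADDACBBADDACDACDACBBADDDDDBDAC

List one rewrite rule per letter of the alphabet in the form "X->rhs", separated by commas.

A->B, B->DD, C->BAD, D->DAC

  step 2 ⇒ step 3: DDBDACDACBBADDACBBAD ⇒ DAC·DAC·DD·DAC·B·BAD·DAC·B·BAD·DD·DD·B·DAC·DAC·B·BAD·DD·DD·B·DAC
    A ↦ B
    B ↦ DD
    C ↦ BAD
    D ↦ DAC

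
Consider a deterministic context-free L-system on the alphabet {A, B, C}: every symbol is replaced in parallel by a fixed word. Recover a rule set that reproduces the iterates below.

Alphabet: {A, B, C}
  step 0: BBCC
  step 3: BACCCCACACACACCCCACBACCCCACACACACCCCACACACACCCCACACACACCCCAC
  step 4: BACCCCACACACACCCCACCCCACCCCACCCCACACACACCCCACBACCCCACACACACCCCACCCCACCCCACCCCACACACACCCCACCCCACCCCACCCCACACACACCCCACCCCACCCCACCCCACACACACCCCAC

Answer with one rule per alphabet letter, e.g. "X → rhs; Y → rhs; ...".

A->CCC, B->BAC, C->AC

  step 3 ⇒ step 4: BACCCCACACACACCCCACBACCCCACACACACCCCACACACACCCCACACACACCCCAC ⇒ BAC·CCC·AC·AC·AC·AC·CCC·AC·CCC·AC·CCC·AC·CCC·AC·AC·AC·AC·CCC·AC·BAC·CCC·AC·AC·AC·AC·CCC·AC·CCC·AC·CCC·AC·CCC·AC·AC·AC·AC·CCC·AC·CCC·AC·CCC·AC·CCC·AC·AC·AC·AC·CCC·AC·CCC·AC·CCC·AC·CCC·AC·AC·AC·AC·CCC·AC
    A ↦ CCC
    B ↦ BAC
    C ↦ AC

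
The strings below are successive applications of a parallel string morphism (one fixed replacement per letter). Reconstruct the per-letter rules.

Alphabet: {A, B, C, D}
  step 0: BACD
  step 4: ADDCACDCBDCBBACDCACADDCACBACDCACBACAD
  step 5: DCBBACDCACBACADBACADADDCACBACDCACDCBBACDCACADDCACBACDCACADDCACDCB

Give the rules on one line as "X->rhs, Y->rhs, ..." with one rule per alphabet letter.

  step 4 ⇒ step 5: ADDCACDCBDCBBACDCACADDCACBACDCACBACAD ⇒ DC·B·B·AC·DC·AC·B·AC·AD·B·AC·AD·AD·DC·AC·B·AC·DC·AC·DC·B·B·AC·DC·AC·AD·DC·AC·B·AC·DC·AC·AD·DC·AC·DC·B
    A ↦ DC
    B ↦ AD
    C ↦ AC
    D ↦ B

A->DC, B->AD, C->AC, D->B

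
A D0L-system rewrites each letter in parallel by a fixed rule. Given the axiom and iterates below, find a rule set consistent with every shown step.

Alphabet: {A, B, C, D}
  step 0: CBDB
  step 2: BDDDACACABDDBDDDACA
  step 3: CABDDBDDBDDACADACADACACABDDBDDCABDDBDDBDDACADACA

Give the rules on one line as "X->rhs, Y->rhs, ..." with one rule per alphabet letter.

  step 2 ⇒ step 3: BDDDACACABDDBDDDACA ⇒ CA·BDD·BDD·BDD·ACA·D·ACA·D·ACA·CA·BDD·BDD·CA·BDD·BDD·BDD·ACA·D·ACA
    A ↦ ACA
    B ↦ CA
    C ↦ D
    D ↦ BDD

A->ACA, B->CA, C->D, D->BDD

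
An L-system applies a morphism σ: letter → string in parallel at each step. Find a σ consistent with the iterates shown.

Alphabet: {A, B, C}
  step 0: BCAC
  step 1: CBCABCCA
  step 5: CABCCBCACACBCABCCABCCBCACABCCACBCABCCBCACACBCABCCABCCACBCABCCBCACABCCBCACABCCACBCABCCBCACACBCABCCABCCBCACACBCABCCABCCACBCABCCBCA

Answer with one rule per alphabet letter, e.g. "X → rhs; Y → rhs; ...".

A->BC, B->CB, C->CA

  step 0 ⇒ step 1: BCAC ⇒ CB·CA·BC·CA
    A ↦ BC
    B ↦ CB
    C ↦ CA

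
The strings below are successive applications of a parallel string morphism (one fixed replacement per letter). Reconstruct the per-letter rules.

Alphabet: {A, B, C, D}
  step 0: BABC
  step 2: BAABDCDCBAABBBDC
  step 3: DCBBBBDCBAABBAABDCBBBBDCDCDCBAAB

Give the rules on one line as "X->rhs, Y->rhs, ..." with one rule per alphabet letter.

  step 2 ⇒ step 3: BAABDCDCBAABBBDC ⇒ DC·BB·BB·DC·BA·AB·BA·AB·DC·BB·BB·DC·DC·DC·BA·AB
    A ↦ BB
    B ↦ DC
    C ↦ AB
    D ↦ BA

A->BB, B->DC, C->AB, D->BA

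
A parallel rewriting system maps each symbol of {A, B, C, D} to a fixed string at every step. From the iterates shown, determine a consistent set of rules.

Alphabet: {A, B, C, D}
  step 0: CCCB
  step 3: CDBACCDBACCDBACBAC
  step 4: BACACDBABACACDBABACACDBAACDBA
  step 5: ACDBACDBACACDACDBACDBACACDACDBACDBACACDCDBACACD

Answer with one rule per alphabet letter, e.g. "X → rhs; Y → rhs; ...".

A->CD, B->A, C->BA, D->C

  step 4 ⇒ step 5: BACACDBABACACDBABACACDBAACDBA ⇒ A·CD·BA·CD·BA·C·A·CD·A·CD·BA·CD·BA·C·A·CD·A·CD·BA·CD·BA·C·A·CD·CD·BA·C·A·CD
    A ↦ CD
    B ↦ A
    C ↦ BA
    D ↦ C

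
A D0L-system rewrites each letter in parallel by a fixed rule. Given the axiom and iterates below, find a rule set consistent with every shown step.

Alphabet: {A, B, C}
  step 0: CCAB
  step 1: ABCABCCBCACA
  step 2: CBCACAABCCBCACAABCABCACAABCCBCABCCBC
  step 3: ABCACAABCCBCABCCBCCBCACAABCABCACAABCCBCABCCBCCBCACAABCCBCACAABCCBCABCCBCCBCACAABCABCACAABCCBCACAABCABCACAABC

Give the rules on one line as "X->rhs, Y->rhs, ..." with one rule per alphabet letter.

A->CBC, B->ACA, C->ABC

  step 2 ⇒ step 3: CBCACAABCCBCACAABCABCACAABCCBCABCCBC ⇒ ABC·ACA·ABC·CBC·ABC·CBC·CBC·ACA·ABC·ABC·ACA·ABC·CBC·ABC·CBC·CBC·ACA·ABC·CBC·ACA·ABC·CBC·ABC·CBC·CBC·ACA·ABC·ABC·ACA·ABC·CBC·ACA·ABC·ABC·ACA·ABC
    A ↦ CBC
    B ↦ ACA
    C ↦ ABC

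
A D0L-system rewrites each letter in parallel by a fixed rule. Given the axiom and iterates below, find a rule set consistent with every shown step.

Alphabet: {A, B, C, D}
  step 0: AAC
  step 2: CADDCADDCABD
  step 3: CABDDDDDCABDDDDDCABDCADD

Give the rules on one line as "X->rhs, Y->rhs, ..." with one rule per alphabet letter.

A->BD, B->CA, C->CA, D->DD

  step 2 ⇒ step 3: CADDCADDCABD ⇒ CA·BD·DD·DD·CA·BD·DD·DD·CA·BD·CA·DD
    A ↦ BD
    B ↦ CA
    C ↦ CA
    D ↦ DD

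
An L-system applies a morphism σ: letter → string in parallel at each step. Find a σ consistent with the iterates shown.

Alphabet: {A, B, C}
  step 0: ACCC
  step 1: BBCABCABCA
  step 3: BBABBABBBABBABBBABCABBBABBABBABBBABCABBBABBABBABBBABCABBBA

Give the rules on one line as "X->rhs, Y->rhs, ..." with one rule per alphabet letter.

A->B, B->BBA, C->BCA

  step 0 ⇒ step 1: ACCC ⇒ B·BCA·BCA·BCA
    A ↦ B
    C ↦ BCA
    B ↦ BBA  (constrained at step 1)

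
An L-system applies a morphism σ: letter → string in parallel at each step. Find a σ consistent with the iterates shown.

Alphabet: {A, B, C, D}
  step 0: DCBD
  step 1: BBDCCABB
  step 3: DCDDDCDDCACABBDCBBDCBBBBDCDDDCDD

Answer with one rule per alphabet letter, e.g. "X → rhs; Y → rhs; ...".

  step 0 ⇒ step 1: DCBD ⇒ BB·DC·CA·BB
    B ↦ CA
    C ↦ DC
    D ↦ BB
    A ↦ DD  (constrained at step 1)

A->DD, B->CA, C->DC, D->BB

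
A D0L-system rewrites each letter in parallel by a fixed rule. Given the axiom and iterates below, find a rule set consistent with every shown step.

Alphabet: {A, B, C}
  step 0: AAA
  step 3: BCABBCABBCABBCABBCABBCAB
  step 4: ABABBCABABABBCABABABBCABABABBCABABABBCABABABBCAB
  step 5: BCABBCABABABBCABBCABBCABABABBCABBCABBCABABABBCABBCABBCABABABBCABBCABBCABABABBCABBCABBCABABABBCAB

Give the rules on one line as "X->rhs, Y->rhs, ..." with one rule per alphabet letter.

  step 4 ⇒ step 5: ABABBCABABABBCABABABBCABABABBCABABABBCABABABBCAB ⇒ BC·AB·BC·AB·AB·AB·BC·AB·BC·AB·BC·AB·AB·AB·BC·AB·BC·AB·BC·AB·AB·AB·BC·AB·BC·AB·BC·AB·AB·AB·BC·AB·BC·AB·BC·AB·AB·AB·BC·AB·BC·AB·BC·AB·AB·AB·BC·AB
    A ↦ BC
    B ↦ AB
    C ↦ AB

A->BC, B->AB, C->AB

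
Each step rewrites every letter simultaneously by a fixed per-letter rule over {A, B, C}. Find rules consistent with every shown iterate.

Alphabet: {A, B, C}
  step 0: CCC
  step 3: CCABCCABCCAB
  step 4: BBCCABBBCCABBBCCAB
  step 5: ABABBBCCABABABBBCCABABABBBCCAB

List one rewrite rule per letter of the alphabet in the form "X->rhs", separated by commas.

A->CC, B->AB, C->B

  step 4 ⇒ step 5: BBCCABBBCCABBBCCAB ⇒ AB·AB·B·B·CC·AB·AB·AB·B·B·CC·AB·AB·AB·B·B·CC·AB
    A ↦ CC
    B ↦ AB
    C ↦ B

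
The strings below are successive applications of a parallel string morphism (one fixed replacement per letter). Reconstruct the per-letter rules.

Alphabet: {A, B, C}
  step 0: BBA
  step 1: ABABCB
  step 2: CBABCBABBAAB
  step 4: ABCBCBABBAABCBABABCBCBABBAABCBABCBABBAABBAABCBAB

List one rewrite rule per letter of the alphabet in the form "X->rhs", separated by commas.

  step 1 ⇒ step 2: ABABCB ⇒ CB·AB·CB·AB·BA·AB
    A ↦ CB
    B ↦ AB
    C ↦ BA

A->CB, B->AB, C->BA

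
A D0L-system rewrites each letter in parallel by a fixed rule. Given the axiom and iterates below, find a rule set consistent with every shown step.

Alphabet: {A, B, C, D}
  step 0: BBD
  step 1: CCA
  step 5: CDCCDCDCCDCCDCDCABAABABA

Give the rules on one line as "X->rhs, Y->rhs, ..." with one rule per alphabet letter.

  step 0 ⇒ step 1: BBD ⇒ C·C·A
    B ↦ C
    D ↦ A
    A ↦ CD  (constrained at step 1)
    C ↦ AB  (constrained at step 1)

A->CD, B->C, C->AB, D->A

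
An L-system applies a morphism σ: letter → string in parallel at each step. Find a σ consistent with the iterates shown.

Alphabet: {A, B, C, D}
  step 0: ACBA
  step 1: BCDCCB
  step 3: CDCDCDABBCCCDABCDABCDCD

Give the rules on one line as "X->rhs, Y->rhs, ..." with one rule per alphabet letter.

A->B, B->CC, C->CD, D->AB

  step 0 ⇒ step 1: ACBA ⇒ B·CD·CC·B
    A ↦ B
    B ↦ CC
    C ↦ CD
    D ↦ AB  (constrained at step 1)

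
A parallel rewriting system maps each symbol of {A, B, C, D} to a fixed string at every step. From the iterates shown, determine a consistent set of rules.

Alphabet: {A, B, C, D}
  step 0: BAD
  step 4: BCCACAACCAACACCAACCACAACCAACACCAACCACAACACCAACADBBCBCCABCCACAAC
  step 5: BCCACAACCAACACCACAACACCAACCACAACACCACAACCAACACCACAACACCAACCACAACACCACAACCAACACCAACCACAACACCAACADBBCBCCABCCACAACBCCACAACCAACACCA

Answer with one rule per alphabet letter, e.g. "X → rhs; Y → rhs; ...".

A->AC, B->BC, C->CA, D->ADB

  step 4 ⇒ step 5: BCCACAACCAACACCAACCACAACCAACACCAACCACAACACCAACADBBCBCCABCCACAAC ⇒ BC·CA·CA·AC·CA·AC·AC·CA·CA·AC·AC·CA·AC·CA·CA·AC·AC·CA·CA·AC·CA·AC·AC·CA·CA·AC·AC·CA·AC·CA·CA·AC·AC·CA·CA·AC·CA·AC·AC·CA·AC·CA·CA·AC·AC·CA·AC·ADB·BC·BC·CA·BC·CA·CA·AC·BC·CA·CA·AC·CA·AC·AC·CA
    A ↦ AC
    B ↦ BC
    C ↦ CA
    D ↦ ADB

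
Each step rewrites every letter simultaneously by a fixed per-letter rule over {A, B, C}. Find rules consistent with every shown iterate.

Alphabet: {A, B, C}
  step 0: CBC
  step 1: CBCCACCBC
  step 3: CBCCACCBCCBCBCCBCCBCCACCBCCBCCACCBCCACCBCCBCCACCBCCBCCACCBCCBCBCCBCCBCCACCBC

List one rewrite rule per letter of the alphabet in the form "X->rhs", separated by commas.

  step 0 ⇒ step 1: CBC ⇒ CBC·CAC·CBC
    B ↦ CAC
    C ↦ CBC
    A ↦ BC  (constrained at step 1)

A->BC, B->CAC, C->CBC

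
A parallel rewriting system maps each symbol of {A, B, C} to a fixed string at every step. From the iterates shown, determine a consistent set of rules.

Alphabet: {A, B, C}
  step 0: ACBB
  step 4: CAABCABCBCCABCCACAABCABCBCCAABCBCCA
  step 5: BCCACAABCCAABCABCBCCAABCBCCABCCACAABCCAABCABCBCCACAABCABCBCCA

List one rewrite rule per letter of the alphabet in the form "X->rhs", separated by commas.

  step 4 ⇒ step 5: CAABCABCBCCABCCACAABCABCBCCAABCBCCA ⇒ BC·CA·CA·A·BC·CA·A·BC·A·BC·BC·CA·A·BC·BC·CA·BC·CA·CA·A·BC·CA·A·BC·A·BC·BC·CA·CA·A·BC·A·BC·BC·CA
    A ↦ CA
    B ↦ A
    C ↦ BC

A->CA, B->A, C->BC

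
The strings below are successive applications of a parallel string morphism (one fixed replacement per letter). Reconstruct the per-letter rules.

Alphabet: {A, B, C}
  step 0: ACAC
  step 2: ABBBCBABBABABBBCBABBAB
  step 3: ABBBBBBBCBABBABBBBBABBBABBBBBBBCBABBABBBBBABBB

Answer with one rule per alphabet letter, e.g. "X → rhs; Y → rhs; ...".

  step 2 ⇒ step 3: ABBBCBABBABABBBCBABBAB ⇒ AB·BB·BB·BB·CBA·BB·AB·BB·BB·AB·BB·AB·BB·BB·BB·CBA·BB·AB·BB·BB·AB·BB
    A ↦ AB
    B ↦ BB
    C ↦ CBA

A->AB, B->BB, C->CBA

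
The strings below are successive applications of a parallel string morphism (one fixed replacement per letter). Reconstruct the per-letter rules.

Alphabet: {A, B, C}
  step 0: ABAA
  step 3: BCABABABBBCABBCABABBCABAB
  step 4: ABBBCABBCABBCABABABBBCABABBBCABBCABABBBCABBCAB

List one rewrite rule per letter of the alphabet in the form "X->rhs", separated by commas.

  step 3 ⇒ step 4: BCABABABBBCABBCABABBCABAB ⇒ AB·B·BC·AB·BC·AB·BC·AB·AB·AB·B·BC·AB·AB·B·BC·AB·BC·AB·AB·B·BC·AB·BC·AB
    A ↦ BC
    B ↦ AB
    C ↦ B

A->BC, B->AB, C->B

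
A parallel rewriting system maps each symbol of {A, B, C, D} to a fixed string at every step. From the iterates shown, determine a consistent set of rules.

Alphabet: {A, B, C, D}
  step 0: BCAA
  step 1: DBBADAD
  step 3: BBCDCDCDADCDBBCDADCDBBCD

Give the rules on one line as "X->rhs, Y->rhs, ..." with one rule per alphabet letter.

A->AD, B->D, C->BB, D->CD

  step 0 ⇒ step 1: BCAA ⇒ D·BB·AD·AD
    A ↦ AD
    B ↦ D
    C ↦ BB
    D ↦ CD  (constrained at step 1)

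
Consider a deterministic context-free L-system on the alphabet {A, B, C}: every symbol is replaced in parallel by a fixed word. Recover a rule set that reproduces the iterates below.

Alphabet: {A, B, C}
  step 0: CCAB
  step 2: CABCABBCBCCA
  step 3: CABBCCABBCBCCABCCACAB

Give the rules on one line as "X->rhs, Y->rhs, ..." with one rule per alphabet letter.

  step 2 ⇒ step 3: CABCABBCBCCA ⇒ CA·B·BC·CA·B·BC·BC·CA·BC·CA·CA·B
    A ↦ B
    B ↦ BC
    C ↦ CA

A->B, B->BC, C->CA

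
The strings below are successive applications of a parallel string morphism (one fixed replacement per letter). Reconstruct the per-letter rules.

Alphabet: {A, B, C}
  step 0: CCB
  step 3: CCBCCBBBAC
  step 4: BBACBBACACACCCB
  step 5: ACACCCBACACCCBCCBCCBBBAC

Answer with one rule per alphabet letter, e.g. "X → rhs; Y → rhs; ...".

  step 4 ⇒ step 5: BBACBBACACACCCB ⇒ AC·AC·CC·B·AC·AC·CC·B·CC·B·CC·B·B·B·AC
    A ↦ CC
    B ↦ AC
    C ↦ B

A->CC, B->AC, C->B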